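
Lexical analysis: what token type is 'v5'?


Pattern: letter/underscore followed by alphanumerics, not a keyword
Type: IDENTIFIER


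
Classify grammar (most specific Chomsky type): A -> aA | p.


Right-linear: every RHS is a terminal or a terminal followed by one nonterminal
Classification: Type 3 (Regular)


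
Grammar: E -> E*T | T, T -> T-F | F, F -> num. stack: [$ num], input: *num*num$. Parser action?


'num' on top is the handle for F -> num
Action: reduce (F -> num)


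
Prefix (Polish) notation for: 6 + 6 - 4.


left-to-right (same/higher precedence on left): tree is (- (+ 6 6) 4)
Prefix: - + 6 6 4


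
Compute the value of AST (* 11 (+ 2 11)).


Evaluate inner: (+ 2 11) = 13
Evaluate root: (* 11 13) = 143
Result: 143


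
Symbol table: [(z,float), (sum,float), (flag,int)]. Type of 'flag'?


Lookup 'flag' → type int


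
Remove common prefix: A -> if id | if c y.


Common prefix: 'if'
Factored: A -> if A', A' -> id | c y


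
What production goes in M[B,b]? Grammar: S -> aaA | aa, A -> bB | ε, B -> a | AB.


For [B, b]: 'b' ∈ FIRST(AB)
Entry: B -> AB


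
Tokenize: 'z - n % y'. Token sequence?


Scan left to right, longest-match per lexeme
Tokens: ID(z), OP(-), ID(n), OP(%), ID(y)


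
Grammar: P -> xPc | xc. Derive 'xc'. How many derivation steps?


Derivation: P => xc
Steps: 1


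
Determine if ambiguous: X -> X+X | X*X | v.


'v+v*v' has two parse trees (no precedence encoded between + and *)
Ambiguous


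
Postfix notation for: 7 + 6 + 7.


Left to right (same or higher precedence on left)
Postfix: 7 6 + 7 +


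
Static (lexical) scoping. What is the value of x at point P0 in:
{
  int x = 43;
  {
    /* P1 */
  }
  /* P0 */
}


x declared in the same block as P0
x = 43


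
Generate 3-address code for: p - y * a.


Break into single-operator statements:
t1 = y * a
t2 = p - t1


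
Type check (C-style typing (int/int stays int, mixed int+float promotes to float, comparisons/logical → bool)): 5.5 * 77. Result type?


Operand types: float * int
Rule: mixed int/float promotes to float; int/int stays int
Result type: float


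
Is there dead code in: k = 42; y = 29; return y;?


k is assigned but never read
Dead: 'k = 42'


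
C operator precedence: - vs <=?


'-' is additive (level 9); '<=' is relational (level 7)
Higher level binds tighter
'-' has higher precedence than '<='


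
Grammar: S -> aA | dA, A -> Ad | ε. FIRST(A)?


Per alternative of A: FIRST(Ad) = {d}; FIRST(ε) = {ε}
FIRST(A) = {d, ε}


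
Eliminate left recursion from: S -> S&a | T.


Left-recursive alternatives: S&a; non-recursive: T
Introduce S': S -> TS', S' -> &aS' | ε


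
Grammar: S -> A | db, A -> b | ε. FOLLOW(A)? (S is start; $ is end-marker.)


$ ∈ FOLLOW(S). For each A -> αBβ: add FIRST(β)\{ε} to FOLLOW(B); if β nullable, add FOLLOW(A).
FOLLOW(A) = {$}


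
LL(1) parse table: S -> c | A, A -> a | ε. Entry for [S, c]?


For [S, c]: 'c' ∈ FIRST(c)
Entry: S -> c


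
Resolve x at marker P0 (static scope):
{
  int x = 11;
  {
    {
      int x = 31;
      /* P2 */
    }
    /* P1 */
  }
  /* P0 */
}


x declared in the same block as P0
x = 11


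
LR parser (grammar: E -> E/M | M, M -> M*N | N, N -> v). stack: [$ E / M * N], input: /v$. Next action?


handle 'M*N' on top
Action: reduce (M -> M*N)


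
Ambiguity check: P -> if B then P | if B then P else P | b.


dangling else: 'if B then if B then b else b' parses two ways
Ambiguous


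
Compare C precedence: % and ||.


'%' is multiplicative (level 10); '||' is logical OR (level 1)
Higher level binds tighter
'%' has higher precedence than '||'


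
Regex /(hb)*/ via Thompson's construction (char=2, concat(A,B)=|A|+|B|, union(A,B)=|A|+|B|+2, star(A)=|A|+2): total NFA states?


Syntax tree has 2 char leaf(s), 0 union(s), 1 star(s)
chars contribute 2×2 = 4; each union adds +2; each star adds +2
Total: 4 + 0 + 2 = 6 states


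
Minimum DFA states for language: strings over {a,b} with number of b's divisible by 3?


Track (count of b) mod 3: states 0..2, accept at 0
Minimal DFA: 3 states


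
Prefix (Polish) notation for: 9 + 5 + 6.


left-to-right (same/higher precedence on left): tree is (+ (+ 9 5) 6)
Prefix: + + 9 5 6


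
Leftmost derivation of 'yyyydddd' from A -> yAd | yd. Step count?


Derivation: A => yAd => yyAdd => yyyAddd => yyyydddd
Steps: 4


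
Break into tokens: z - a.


Scan left to right, longest-match per lexeme
Tokens: ID(z), OP(-), ID(a)


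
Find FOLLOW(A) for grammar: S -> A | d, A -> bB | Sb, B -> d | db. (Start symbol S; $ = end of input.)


$ ∈ FOLLOW(S). For each A -> αBβ: add FIRST(β)\{ε} to FOLLOW(B); if β nullable, add FOLLOW(A).
FOLLOW(A) = {$, b}


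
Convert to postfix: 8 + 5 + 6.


Left to right (same or higher precedence on left)
Postfix: 8 5 + 6 +


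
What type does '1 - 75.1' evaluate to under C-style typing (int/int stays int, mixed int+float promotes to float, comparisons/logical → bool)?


Operand types: int - float
Rule: mixed int/float promotes to float; int/int stays int
Result type: float


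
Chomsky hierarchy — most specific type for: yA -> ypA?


LHS has context (more than one symbol) and |LHS| ≤ |RHS|
Classification: Type 1 (Context-Sensitive)


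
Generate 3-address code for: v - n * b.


Break into single-operator statements:
t1 = n * b
t2 = v - t1


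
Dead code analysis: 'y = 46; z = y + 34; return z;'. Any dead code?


y is read by z's definition; z is returned
No dead code


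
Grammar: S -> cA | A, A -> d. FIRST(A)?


Per alternative of A: FIRST(d) = {d}
FIRST(A) = {d}


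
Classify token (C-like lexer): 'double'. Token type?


Pattern: reserved word
Type: KEYWORD


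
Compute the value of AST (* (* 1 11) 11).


Evaluate inner: (* 1 11) = 11
Evaluate root: (* 11 11) = 121
Result: 121


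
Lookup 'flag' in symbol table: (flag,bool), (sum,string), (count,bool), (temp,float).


Lookup 'flag' → type bool


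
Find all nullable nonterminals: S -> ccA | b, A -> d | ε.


A nonterminal is nullable iff some alternative derives ε (directly, or every symbol in it is nullable)
Nullable: {A}


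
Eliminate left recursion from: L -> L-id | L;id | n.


Left-recursive alternatives: L-id, L;id; non-recursive: n
Introduce L': L -> nL', L' -> -idL' | ;idL' | ε


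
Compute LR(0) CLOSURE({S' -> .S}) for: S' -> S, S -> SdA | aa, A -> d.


Start: S' -> .S
For each item with dot before a nonterminal B, add B -> .γ for every B-production
Closure: [S' -> .S, S -> .SdA, S -> .aa]


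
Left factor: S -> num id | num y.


Common prefix: 'num'
Factored: S -> num S', S' -> id | y


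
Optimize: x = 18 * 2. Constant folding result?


18 * 2 = 36 at compile time
Optimized: x = 36


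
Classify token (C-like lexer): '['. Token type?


Pattern: delimiter/punctuation
Type: PUNCTUATION


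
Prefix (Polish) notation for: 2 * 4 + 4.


left-to-right (same/higher precedence on left): tree is (+ (* 2 4) 4)
Prefix: + * 2 4 4


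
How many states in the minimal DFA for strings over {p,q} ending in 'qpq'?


Track the longest suffix of input matching a prefix of 'qpq': 4 classes (prefixes of length 0..3)
Minimal DFA: 4 states


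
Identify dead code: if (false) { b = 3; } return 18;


condition is constant false, so the whole block is unreachable
Dead: 'if (false) { b = 3; }'


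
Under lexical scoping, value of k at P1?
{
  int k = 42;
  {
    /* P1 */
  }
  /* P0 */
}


P1's block does not declare k; resolves to the enclosing declaration at depth 0
k = 42


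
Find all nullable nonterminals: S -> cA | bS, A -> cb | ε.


A nonterminal is nullable iff some alternative derives ε (directly, or every symbol in it is nullable)
Nullable: {A}


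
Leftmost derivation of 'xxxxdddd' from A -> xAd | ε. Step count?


Derivation: A => xAd => xxAdd => xxxAddd => xxxxAdddd => xxxxdddd
Steps: 5


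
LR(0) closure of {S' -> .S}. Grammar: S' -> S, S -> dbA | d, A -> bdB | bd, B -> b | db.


Start: S' -> .S
For each item with dot before a nonterminal B, add B -> .γ for every B-production
Closure: [S' -> .S, S -> .dbA, S -> .d]


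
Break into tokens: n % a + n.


Scan left to right, longest-match per lexeme
Tokens: ID(n), OP(%), ID(a), OP(+), ID(n)


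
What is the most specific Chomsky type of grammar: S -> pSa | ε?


Single nonterminal LHS, but p^n a^n is not regular
Classification: Type 2 (Context-Free)


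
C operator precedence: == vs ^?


'==' is equality (level 6); '^' is bitwise XOR (level 4)
Higher level binds tighter
'==' has higher precedence than '^'


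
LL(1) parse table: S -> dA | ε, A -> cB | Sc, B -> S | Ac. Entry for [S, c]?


For [S, c]: ε is nullable and 'c' ∈ FOLLOW(S)
Entry: S -> ε


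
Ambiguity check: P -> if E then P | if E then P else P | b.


dangling else: 'if E then if E then b else b' parses two ways
Ambiguous


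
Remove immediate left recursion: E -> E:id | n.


Left-recursive alternatives: E:id; non-recursive: n
Introduce E': E -> nE', E' -> :idE' | ε


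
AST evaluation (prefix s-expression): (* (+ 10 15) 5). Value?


Evaluate inner: (+ 10 15) = 25
Evaluate root: (* 25 5) = 125
Result: 125


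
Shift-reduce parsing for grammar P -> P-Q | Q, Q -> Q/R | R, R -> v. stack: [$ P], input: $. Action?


start symbol P on stack, input exhausted
Action: accept


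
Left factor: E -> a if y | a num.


Common prefix: 'a'
Factored: E -> a E', E' -> if y | num


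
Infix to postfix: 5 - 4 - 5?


Left to right (same or higher precedence on left)
Postfix: 5 4 - 5 -


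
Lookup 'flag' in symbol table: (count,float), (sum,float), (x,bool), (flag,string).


Lookup 'flag' → type string


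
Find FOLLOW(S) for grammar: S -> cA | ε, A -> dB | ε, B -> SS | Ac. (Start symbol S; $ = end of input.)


$ ∈ FOLLOW(S). For each A -> αBβ: add FIRST(β)\{ε} to FOLLOW(B); if β nullable, add FOLLOW(A).
FOLLOW(S) = {$, c}


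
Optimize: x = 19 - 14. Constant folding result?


19 - 14 = 5 at compile time
Optimized: x = 5


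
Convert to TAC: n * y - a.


Break into single-operator statements:
t1 = n * y
t2 = t1 - a


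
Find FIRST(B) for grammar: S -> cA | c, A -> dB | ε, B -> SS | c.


Per alternative of B: FIRST(SS) = {c}; FIRST(c) = {c}
FIRST(B) = {c}


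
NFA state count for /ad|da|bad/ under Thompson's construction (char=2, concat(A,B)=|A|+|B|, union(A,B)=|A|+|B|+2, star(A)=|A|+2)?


Syntax tree has 7 char leaf(s), 2 union(s), 0 star(s)
chars contribute 7×2 = 14; each union adds +2; each star adds +2
Total: 14 + 4 + 0 = 18 states


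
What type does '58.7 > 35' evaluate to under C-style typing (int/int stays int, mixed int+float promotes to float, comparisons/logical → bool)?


Operand types: float > int
Rule: comparison yields bool
Result type: bool


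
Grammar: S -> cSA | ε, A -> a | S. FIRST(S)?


Per alternative of S: FIRST(cSA) = {c}; FIRST(ε) = {ε}
FIRST(S) = {c, ε}


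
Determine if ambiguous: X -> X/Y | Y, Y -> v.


precedence layered via separate nonterminal Y: deterministic
Unambiguous


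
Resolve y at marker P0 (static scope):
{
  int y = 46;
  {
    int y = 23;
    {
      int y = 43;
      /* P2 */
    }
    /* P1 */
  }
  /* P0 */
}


y declared in the same block as P0
y = 46


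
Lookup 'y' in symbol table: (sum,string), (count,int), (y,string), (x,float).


Lookup 'y' → type string


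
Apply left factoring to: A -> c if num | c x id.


Common prefix: 'c'
Factored: A -> c A', A' -> if num | x id


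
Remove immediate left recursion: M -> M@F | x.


Left-recursive alternatives: M@F; non-recursive: x
Introduce M': M -> xM', M' -> @FM' | ε


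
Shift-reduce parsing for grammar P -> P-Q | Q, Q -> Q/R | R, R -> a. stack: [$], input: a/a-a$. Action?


no handle on stack; shift 'a'
Action: shift


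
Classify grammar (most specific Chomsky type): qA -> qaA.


LHS has context (more than one symbol) and |LHS| ≤ |RHS|
Classification: Type 1 (Context-Sensitive)


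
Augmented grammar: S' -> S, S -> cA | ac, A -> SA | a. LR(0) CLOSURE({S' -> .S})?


Start: S' -> .S
For each item with dot before a nonterminal B, add B -> .γ for every B-production
Closure: [S' -> .S, S -> .cA, S -> .ac]


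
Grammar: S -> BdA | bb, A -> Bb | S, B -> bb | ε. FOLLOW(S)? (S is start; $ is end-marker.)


$ ∈ FOLLOW(S). For each A -> αBβ: add FIRST(β)\{ε} to FOLLOW(B); if β nullable, add FOLLOW(A).
FOLLOW(S) = {$}


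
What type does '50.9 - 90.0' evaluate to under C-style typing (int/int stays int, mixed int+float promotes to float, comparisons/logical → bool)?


Operand types: float - float
Rule: mixed int/float promotes to float; int/int stays int
Result type: float


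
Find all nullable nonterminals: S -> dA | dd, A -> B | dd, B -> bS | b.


A nonterminal is nullable iff some alternative derives ε (directly, or every symbol in it is nullable)
Nullable: {}


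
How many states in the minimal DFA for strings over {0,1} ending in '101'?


Track the longest suffix of input matching a prefix of '101': 4 classes (prefixes of length 0..3)
Minimal DFA: 4 states


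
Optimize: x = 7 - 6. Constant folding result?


7 - 6 = 1 at compile time
Optimized: x = 1


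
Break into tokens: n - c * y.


Scan left to right, longest-match per lexeme
Tokens: ID(n), OP(-), ID(c), OP(*), ID(y)


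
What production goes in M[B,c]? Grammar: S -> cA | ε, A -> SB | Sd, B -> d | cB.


For [B, c]: 'c' ∈ FIRST(cB)
Entry: B -> cB


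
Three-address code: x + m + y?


Break into single-operator statements:
t1 = x + m
t2 = t1 + y


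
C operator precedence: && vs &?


'&' is bitwise AND (level 5); '&&' is logical AND (level 2)
Higher level binds tighter
'&' has higher precedence than '&&'


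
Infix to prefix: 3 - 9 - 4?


left-to-right (same/higher precedence on left): tree is (- (- 3 9) 4)
Prefix: - - 3 9 4


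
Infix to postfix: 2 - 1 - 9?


Left to right (same or higher precedence on left)
Postfix: 2 1 - 9 -


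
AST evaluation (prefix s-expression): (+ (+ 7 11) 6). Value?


Evaluate inner: (+ 7 11) = 18
Evaluate root: (+ 18 6) = 24
Result: 24


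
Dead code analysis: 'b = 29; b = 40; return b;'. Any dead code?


first assignment to b is overwritten before any read
Dead: 'b = 29'


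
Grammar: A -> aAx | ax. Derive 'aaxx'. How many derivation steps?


Derivation: A => aAx => aaxx
Steps: 2


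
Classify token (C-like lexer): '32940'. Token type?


Pattern: digits only
Type: INTEGER_LITERAL


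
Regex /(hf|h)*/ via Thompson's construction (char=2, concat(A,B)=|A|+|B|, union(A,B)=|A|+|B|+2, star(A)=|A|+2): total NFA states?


Syntax tree has 3 char leaf(s), 1 union(s), 1 star(s)
chars contribute 3×2 = 6; each union adds +2; each star adds +2
Total: 6 + 2 + 2 = 10 states


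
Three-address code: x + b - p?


Break into single-operator statements:
t1 = x + b
t2 = t1 - p


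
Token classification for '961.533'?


Pattern: digits with a decimal point
Type: FLOAT_LITERAL


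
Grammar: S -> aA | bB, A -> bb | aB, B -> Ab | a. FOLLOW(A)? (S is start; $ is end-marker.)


$ ∈ FOLLOW(S). For each A -> αBβ: add FIRST(β)\{ε} to FOLLOW(B); if β nullable, add FOLLOW(A).
FOLLOW(A) = {$, b}


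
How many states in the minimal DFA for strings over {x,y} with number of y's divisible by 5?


Track (count of y) mod 5: states 0..4, accept at 0
Minimal DFA: 5 states


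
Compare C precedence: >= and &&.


'>=' is relational (level 7); '&&' is logical AND (level 2)
Higher level binds tighter
'>=' has higher precedence than '&&'


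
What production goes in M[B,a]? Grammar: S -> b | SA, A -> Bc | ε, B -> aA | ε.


For [B, a]: 'a' ∈ FIRST(aA)
Entry: B -> aA


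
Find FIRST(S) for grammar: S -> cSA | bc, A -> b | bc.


Per alternative of S: FIRST(cSA) = {c}; FIRST(bc) = {b}
FIRST(S) = {b, c}


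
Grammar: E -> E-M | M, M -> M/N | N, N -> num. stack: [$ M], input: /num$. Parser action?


shift '/' to continue M -> M/N
Action: shift


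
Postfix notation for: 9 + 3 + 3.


Left to right (same or higher precedence on left)
Postfix: 9 3 + 3 +


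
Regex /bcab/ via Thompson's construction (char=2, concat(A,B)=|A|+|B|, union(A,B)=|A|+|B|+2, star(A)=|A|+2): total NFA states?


Syntax tree has 4 char leaf(s), 0 union(s), 0 star(s)
chars contribute 4×2 = 8; each union adds +2; each star adds +2
Total: 8 + 0 + 0 = 8 states


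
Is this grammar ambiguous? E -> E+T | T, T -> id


precedence layered via separate nonterminal T: deterministic
Unambiguous


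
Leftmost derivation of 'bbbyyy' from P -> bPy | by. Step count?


Derivation: P => bPy => bbPyy => bbbyyy
Steps: 3


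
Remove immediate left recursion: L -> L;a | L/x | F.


Left-recursive alternatives: L;a, L/x; non-recursive: F
Introduce L': L -> FL', L' -> ;aL' | /xL' | ε


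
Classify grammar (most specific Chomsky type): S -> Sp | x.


Left-linear: every RHS is a terminal or one nonterminal followed by a terminal
Classification: Type 3 (Regular)


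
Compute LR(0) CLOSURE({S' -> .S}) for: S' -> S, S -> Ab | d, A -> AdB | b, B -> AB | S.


Start: S' -> .S
For each item with dot before a nonterminal B, add B -> .γ for every B-production
Closure: [S' -> .S, S -> .Ab, S -> .d, A -> .AdB, A -> .b]


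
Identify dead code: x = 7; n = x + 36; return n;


x is read by n's definition; n is returned
No dead code


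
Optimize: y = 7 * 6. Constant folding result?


7 * 6 = 42 at compile time
Optimized: y = 42


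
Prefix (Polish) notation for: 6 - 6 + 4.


left-to-right (same/higher precedence on left): tree is (+ (- 6 6) 4)
Prefix: + - 6 6 4


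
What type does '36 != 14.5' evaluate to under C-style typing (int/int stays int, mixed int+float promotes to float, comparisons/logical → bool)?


Operand types: int != float
Rule: comparison yields bool
Result type: bool


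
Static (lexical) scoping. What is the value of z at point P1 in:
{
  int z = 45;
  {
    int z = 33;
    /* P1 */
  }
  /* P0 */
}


z declared in the same block as P1
z = 33


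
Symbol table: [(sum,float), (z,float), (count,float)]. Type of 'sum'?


Lookup 'sum' → type float


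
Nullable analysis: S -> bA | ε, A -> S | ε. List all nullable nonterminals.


A nonterminal is nullable iff some alternative derives ε (directly, or every symbol in it is nullable)
Nullable: {A, S}


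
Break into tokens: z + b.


Scan left to right, longest-match per lexeme
Tokens: ID(z), OP(+), ID(b)


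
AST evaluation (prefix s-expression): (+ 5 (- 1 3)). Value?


Evaluate inner: (- 1 3) = -2
Evaluate root: (+ 5 -2) = 3
Result: 3


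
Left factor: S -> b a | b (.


Common prefix: 'b'
Factored: S -> b S', S' -> a | (


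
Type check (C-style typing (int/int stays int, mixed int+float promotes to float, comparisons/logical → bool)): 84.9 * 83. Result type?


Operand types: float * int
Rule: mixed int/float promotes to float; int/int stays int
Result type: float


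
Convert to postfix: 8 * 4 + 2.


Left to right (same or higher precedence on left)
Postfix: 8 4 * 2 +


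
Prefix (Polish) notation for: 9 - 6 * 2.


'*' binds tighter: tree is (- 9 (* 6 2))
Prefix: - 9 * 6 2


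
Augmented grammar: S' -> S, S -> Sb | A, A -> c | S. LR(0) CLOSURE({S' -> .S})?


Start: S' -> .S
For each item with dot before a nonterminal B, add B -> .γ for every B-production
Closure: [S' -> .S, S -> .Sb, S -> .A, A -> .c, A -> .S]


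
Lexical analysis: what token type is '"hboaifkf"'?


Pattern: double-quoted sequence
Type: STRING_LITERAL


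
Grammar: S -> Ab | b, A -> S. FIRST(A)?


Per alternative of A: FIRST(S) = {b}
FIRST(A) = {b}


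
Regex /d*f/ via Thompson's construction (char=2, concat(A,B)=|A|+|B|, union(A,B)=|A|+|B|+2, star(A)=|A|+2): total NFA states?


Syntax tree has 2 char leaf(s), 0 union(s), 1 star(s)
chars contribute 2×2 = 4; each union adds +2; each star adds +2
Total: 4 + 0 + 2 = 6 states


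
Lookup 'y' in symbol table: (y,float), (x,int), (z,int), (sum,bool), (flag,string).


Lookup 'y' → type float


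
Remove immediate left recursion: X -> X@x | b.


Left-recursive alternatives: X@x; non-recursive: b
Introduce X': X -> bX', X' -> @xX' | ε


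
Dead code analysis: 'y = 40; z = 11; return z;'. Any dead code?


y is assigned but never read
Dead: 'y = 40'


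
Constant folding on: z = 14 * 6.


14 * 6 = 84 at compile time
Optimized: z = 84


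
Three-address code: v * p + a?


Break into single-operator statements:
t1 = v * p
t2 = t1 + a


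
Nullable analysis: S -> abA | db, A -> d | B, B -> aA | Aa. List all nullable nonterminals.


A nonterminal is nullable iff some alternative derives ε (directly, or every symbol in it is nullable)
Nullable: {}


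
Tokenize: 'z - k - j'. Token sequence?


Scan left to right, longest-match per lexeme
Tokens: ID(z), OP(-), ID(k), OP(-), ID(j)


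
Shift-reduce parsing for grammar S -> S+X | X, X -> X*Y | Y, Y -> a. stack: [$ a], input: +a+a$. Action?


'a' on top is the handle for Y -> a
Action: reduce (Y -> a)


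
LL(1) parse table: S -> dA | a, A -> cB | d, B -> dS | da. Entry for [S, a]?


For [S, a]: 'a' ∈ FIRST(a)
Entry: S -> a


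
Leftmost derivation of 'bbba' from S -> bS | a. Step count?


Derivation: S => bS => bbS => bbbS => bbba
Steps: 4


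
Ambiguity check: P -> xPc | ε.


balanced x^n…c^n: each string has a unique parse
Unambiguous


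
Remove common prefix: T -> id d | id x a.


Common prefix: 'id'
Factored: T -> id T', T' -> d | x a


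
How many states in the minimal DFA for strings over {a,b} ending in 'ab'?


Track the longest suffix of input matching a prefix of 'ab': 3 classes (prefixes of length 0..2)
Minimal DFA: 3 states


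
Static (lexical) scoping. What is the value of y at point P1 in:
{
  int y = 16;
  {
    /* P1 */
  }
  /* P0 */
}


P1's block does not declare y; resolves to the enclosing declaration at depth 0
y = 16


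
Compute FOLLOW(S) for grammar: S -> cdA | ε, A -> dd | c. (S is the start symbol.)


$ ∈ FOLLOW(S). For each A -> αBβ: add FIRST(β)\{ε} to FOLLOW(B); if β nullable, add FOLLOW(A).
FOLLOW(S) = {$}


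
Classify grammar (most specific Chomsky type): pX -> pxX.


LHS has context (more than one symbol) and |LHS| ≤ |RHS|
Classification: Type 1 (Context-Sensitive)


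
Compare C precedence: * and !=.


'*' is multiplicative (level 10); '!=' is equality (level 6)
Higher level binds tighter
'*' has higher precedence than '!='


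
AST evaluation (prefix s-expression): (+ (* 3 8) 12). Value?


Evaluate inner: (* 3 8) = 24
Evaluate root: (+ 24 12) = 36
Result: 36


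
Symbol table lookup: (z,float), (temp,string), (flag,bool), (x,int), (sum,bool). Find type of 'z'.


Lookup 'z' → type float


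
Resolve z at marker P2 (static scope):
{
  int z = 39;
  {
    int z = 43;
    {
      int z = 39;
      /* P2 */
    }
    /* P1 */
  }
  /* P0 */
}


z declared in the same block as P2
z = 39


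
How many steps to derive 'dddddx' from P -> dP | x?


Derivation: P => dP => ddP => dddP => ddddP => dddddP => dddddx
Steps: 6


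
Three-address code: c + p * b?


Break into single-operator statements:
t1 = p * b
t2 = c + t1


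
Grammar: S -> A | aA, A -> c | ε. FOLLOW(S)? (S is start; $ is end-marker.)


$ ∈ FOLLOW(S). For each A -> αBβ: add FIRST(β)\{ε} to FOLLOW(B); if β nullable, add FOLLOW(A).
FOLLOW(S) = {$}


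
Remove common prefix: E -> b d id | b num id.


Common prefix: 'b'
Factored: E -> b E', E' -> d id | num id


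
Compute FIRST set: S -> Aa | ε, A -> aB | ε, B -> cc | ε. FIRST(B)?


Per alternative of B: FIRST(cc) = {c}; FIRST(ε) = {ε}
FIRST(B) = {c, ε}


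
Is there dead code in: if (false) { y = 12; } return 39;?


condition is constant false, so the whole block is unreachable
Dead: 'if (false) { y = 12; }'


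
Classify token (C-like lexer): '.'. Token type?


Pattern: operator symbol
Type: OPERATOR


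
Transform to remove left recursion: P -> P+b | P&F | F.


Left-recursive alternatives: P+b, P&F; non-recursive: F
Introduce P': P -> FP', P' -> +bP' | &FP' | ε


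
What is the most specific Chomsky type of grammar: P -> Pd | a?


Left-linear: every RHS is a terminal or one nonterminal followed by a terminal
Classification: Type 3 (Regular)


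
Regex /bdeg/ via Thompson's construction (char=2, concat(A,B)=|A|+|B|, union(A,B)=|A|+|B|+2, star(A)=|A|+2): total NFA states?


Syntax tree has 4 char leaf(s), 0 union(s), 0 star(s)
chars contribute 4×2 = 8; each union adds +2; each star adds +2
Total: 8 + 0 + 0 = 8 states


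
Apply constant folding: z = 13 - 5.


13 - 5 = 8 at compile time
Optimized: z = 8


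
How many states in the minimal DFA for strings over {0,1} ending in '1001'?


Track the longest suffix of input matching a prefix of '1001': 5 classes (prefixes of length 0..4)
Minimal DFA: 5 states


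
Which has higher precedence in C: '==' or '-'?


'-' is additive (level 9); '==' is equality (level 6)
Higher level binds tighter
'-' has higher precedence than '=='


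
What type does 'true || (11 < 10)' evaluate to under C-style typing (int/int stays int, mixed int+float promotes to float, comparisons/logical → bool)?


Operand types: bool || bool
Rule: logical operators take bool operands and yield bool
Result type: bool


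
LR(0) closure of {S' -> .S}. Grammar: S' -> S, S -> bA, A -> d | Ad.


Start: S' -> .S
For each item with dot before a nonterminal B, add B -> .γ for every B-production
Closure: [S' -> .S, S -> .bA]


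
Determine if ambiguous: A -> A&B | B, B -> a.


precedence layered via separate nonterminal B: deterministic
Unambiguous


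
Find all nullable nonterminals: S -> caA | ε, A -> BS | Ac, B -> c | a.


A nonterminal is nullable iff some alternative derives ε (directly, or every symbol in it is nullable)
Nullable: {S}


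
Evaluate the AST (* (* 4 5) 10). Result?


Evaluate inner: (* 4 5) = 20
Evaluate root: (* 20 10) = 200
Result: 200


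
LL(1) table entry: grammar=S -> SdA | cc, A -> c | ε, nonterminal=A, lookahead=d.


For [A, d]: ε is nullable and 'd' ∈ FOLLOW(A)
Entry: A -> ε


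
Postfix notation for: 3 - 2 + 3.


Left to right (same or higher precedence on left)
Postfix: 3 2 - 3 +


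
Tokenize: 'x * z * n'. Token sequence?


Scan left to right, longest-match per lexeme
Tokens: ID(x), OP(*), ID(z), OP(*), ID(n)


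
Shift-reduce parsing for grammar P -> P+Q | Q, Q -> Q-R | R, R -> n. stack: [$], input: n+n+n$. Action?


no handle on stack; shift 'n'
Action: shift


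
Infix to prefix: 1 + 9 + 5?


left-to-right (same/higher precedence on left): tree is (+ (+ 1 9) 5)
Prefix: + + 1 9 5


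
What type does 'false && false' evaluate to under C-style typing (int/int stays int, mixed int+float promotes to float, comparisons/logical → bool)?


Operand types: bool && bool
Rule: logical operators take bool operands and yield bool
Result type: bool


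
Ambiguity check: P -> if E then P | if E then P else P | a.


dangling else: 'if E then if E then a else a' parses two ways
Ambiguous


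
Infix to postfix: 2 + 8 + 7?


Left to right (same or higher precedence on left)
Postfix: 2 8 + 7 +


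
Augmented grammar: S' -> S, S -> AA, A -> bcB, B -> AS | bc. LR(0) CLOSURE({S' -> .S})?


Start: S' -> .S
For each item with dot before a nonterminal B, add B -> .γ for every B-production
Closure: [S' -> .S, S -> .AA, A -> .bcB]


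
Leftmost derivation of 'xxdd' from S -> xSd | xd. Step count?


Derivation: S => xSd => xxdd
Steps: 2


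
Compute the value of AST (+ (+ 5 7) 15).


Evaluate inner: (+ 5 7) = 12
Evaluate root: (+ 12 15) = 27
Result: 27


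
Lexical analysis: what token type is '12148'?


Pattern: digits only
Type: INTEGER_LITERAL


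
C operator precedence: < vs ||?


'<' is relational (level 7); '||' is logical OR (level 1)
Higher level binds tighter
'<' has higher precedence than '||'


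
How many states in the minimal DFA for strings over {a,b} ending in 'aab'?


Track the longest suffix of input matching a prefix of 'aab': 4 classes (prefixes of length 0..3)
Minimal DFA: 4 states


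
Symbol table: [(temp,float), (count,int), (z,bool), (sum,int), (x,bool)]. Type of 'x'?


Lookup 'x' → type bool


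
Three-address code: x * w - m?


Break into single-operator statements:
t1 = x * w
t2 = t1 - m


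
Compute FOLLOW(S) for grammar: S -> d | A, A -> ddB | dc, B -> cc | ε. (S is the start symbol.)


$ ∈ FOLLOW(S). For each A -> αBβ: add FIRST(β)\{ε} to FOLLOW(B); if β nullable, add FOLLOW(A).
FOLLOW(S) = {$}


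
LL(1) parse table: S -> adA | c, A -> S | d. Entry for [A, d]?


For [A, d]: 'd' ∈ FIRST(d)
Entry: A -> d


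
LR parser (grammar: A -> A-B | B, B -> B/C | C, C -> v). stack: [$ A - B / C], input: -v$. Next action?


handle 'B/C' on top
Action: reduce (B -> B/C)


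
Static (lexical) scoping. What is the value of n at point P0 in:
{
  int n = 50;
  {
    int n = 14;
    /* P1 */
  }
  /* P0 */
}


n declared in the same block as P0
n = 50


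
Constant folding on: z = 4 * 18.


4 * 18 = 72 at compile time
Optimized: z = 72


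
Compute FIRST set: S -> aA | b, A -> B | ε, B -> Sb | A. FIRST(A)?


Per alternative of A: FIRST(B) = {a, b, ε}; FIRST(ε) = {ε}
FIRST(A) = {a, b, ε}


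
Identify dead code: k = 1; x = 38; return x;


k is assigned but never read
Dead: 'k = 1'


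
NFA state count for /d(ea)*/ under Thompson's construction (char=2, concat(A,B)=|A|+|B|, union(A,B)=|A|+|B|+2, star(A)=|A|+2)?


Syntax tree has 3 char leaf(s), 0 union(s), 1 star(s)
chars contribute 3×2 = 6; each union adds +2; each star adds +2
Total: 6 + 0 + 2 = 8 states


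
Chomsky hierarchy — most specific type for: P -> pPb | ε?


Single nonterminal LHS, but p^n b^n is not regular
Classification: Type 2 (Context-Free)


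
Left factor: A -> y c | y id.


Common prefix: 'y'
Factored: A -> y A', A' -> c | id


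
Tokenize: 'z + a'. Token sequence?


Scan left to right, longest-match per lexeme
Tokens: ID(z), OP(+), ID(a)


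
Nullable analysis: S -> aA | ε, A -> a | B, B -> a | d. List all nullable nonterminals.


A nonterminal is nullable iff some alternative derives ε (directly, or every symbol in it is nullable)
Nullable: {S}


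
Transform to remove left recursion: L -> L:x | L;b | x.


Left-recursive alternatives: L:x, L;b; non-recursive: x
Introduce L': L -> xL', L' -> :xL' | ;bL' | ε


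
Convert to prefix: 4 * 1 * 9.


left-to-right (same/higher precedence on left): tree is (* (* 4 1) 9)
Prefix: * * 4 1 9


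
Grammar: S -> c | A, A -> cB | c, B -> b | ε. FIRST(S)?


Per alternative of S: FIRST(c) = {c}; FIRST(A) = {c}
FIRST(S) = {c}


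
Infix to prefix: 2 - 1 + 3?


left-to-right (same/higher precedence on left): tree is (+ (- 2 1) 3)
Prefix: + - 2 1 3


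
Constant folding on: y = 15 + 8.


15 + 8 = 23 at compile time
Optimized: y = 23


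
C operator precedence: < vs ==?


'<' is relational (level 7); '==' is equality (level 6)
Higher level binds tighter
'<' has higher precedence than '=='


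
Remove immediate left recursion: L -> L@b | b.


Left-recursive alternatives: L@b; non-recursive: b
Introduce L': L -> bL', L' -> @bL' | ε


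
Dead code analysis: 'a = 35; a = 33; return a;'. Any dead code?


first assignment to a is overwritten before any read
Dead: 'a = 35'


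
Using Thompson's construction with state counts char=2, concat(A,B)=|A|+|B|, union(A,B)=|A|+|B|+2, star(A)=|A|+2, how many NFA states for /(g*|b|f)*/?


Syntax tree has 3 char leaf(s), 2 union(s), 2 star(s)
chars contribute 3×2 = 6; each union adds +2; each star adds +2
Total: 6 + 4 + 4 = 14 states


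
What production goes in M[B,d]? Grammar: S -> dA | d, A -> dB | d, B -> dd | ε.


For [B, d]: 'd' ∈ FIRST(dd)
Entry: B -> dd


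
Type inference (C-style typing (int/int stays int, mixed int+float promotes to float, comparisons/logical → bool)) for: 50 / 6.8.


Operand types: int / float
Rule: mixed int/float promotes to float; int/int stays int
Result type: float


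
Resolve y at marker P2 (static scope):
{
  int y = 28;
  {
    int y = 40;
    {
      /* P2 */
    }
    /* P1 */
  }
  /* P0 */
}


P2's block does not declare y; resolves to the enclosing declaration at depth 1
y = 40


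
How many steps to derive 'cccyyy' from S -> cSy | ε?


Derivation: S => cSy => ccSyy => cccSyyy => cccyyy
Steps: 4


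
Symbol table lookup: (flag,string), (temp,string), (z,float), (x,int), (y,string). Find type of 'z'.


Lookup 'z' → type float


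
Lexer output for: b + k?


Scan left to right, longest-match per lexeme
Tokens: ID(b), OP(+), ID(k)


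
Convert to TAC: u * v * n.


Break into single-operator statements:
t1 = u * v
t2 = t1 * n


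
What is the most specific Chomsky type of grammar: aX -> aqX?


LHS has context (more than one symbol) and |LHS| ≤ |RHS|
Classification: Type 1 (Context-Sensitive)


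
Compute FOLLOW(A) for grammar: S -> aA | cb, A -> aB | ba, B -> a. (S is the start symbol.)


$ ∈ FOLLOW(S). For each A -> αBβ: add FIRST(β)\{ε} to FOLLOW(B); if β nullable, add FOLLOW(A).
FOLLOW(A) = {$}


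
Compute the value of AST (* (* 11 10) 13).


Evaluate inner: (* 11 10) = 110
Evaluate root: (* 110 13) = 1430
Result: 1430


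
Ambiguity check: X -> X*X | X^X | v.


'v*v^v' has two parse trees (no precedence encoded between * and ^)
Ambiguous


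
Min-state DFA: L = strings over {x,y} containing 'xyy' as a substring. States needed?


KMP-style automaton: 3 progress states + 1 absorbing accept = 4
Minimal DFA: 4 states


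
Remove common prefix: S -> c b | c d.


Common prefix: 'c'
Factored: S -> c S', S' -> b | d


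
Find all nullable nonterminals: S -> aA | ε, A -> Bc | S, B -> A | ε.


A nonterminal is nullable iff some alternative derives ε (directly, or every symbol in it is nullable)
Nullable: {A, B, S}


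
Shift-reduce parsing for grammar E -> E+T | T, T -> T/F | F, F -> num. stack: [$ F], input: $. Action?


'F' (not preceded by T/) is the handle for T -> F
Action: reduce (T -> F)


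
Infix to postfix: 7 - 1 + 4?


Left to right (same or higher precedence on left)
Postfix: 7 1 - 4 +


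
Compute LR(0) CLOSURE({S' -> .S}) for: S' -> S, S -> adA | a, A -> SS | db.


Start: S' -> .S
For each item with dot before a nonterminal B, add B -> .γ for every B-production
Closure: [S' -> .S, S -> .adA, S -> .a]


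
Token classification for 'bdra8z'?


Pattern: letter/underscore followed by alphanumerics, not a keyword
Type: IDENTIFIER


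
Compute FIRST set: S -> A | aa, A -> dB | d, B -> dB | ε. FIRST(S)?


Per alternative of S: FIRST(A) = {d}; FIRST(aa) = {a}
FIRST(S) = {a, d}


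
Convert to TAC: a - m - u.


Break into single-operator statements:
t1 = a - m
t2 = t1 - u


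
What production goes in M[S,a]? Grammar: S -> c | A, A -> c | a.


For [S, a]: 'a' ∈ FIRST(A)
Entry: S -> A


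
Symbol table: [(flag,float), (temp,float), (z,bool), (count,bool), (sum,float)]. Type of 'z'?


Lookup 'z' → type bool


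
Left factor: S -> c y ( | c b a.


Common prefix: 'c'
Factored: S -> c S', S' -> y ( | b a


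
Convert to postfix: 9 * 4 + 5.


Left to right (same or higher precedence on left)
Postfix: 9 4 * 5 +


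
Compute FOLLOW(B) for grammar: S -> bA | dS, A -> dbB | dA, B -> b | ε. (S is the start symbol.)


$ ∈ FOLLOW(S). For each A -> αBβ: add FIRST(β)\{ε} to FOLLOW(B); if β nullable, add FOLLOW(A).
FOLLOW(B) = {$}


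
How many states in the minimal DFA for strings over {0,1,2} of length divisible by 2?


Track length mod 2: states 0..1, accept at 0
Minimal DFA: 2 states


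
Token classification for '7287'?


Pattern: digits only
Type: INTEGER_LITERAL


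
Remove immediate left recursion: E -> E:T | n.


Left-recursive alternatives: E:T; non-recursive: n
Introduce E': E -> nE', E' -> :TE' | ε


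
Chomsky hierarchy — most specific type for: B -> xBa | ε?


Single nonterminal LHS, but x^n a^n is not regular
Classification: Type 2 (Context-Free)


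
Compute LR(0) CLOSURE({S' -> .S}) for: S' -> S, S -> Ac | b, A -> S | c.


Start: S' -> .S
For each item with dot before a nonterminal B, add B -> .γ for every B-production
Closure: [S' -> .S, S -> .Ac, S -> .b, A -> .S, A -> .c]


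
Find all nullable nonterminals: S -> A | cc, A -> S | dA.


A nonterminal is nullable iff some alternative derives ε (directly, or every symbol in it is nullable)
Nullable: {}


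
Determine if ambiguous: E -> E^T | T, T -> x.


precedence layered via separate nonterminal T: deterministic
Unambiguous


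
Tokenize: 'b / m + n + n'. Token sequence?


Scan left to right, longest-match per lexeme
Tokens: ID(b), OP(/), ID(m), OP(+), ID(n), OP(+), ID(n)


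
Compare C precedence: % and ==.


'%' is multiplicative (level 10); '==' is equality (level 6)
Higher level binds tighter
'%' has higher precedence than '=='


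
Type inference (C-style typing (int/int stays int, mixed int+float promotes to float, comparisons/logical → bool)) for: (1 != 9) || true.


Operand types: bool || bool
Rule: logical operators take bool operands and yield bool
Result type: bool


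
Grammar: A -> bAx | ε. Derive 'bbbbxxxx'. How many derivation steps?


Derivation: A => bAx => bbAxx => bbbAxxx => bbbbAxxxx => bbbbxxxx
Steps: 5


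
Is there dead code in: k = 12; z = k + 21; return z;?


k is read by z's definition; z is returned
No dead code


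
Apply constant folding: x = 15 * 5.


15 * 5 = 75 at compile time
Optimized: x = 75


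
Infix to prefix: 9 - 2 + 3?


left-to-right (same/higher precedence on left): tree is (+ (- 9 2) 3)
Prefix: + - 9 2 3


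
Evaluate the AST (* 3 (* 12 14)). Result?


Evaluate inner: (* 12 14) = 168
Evaluate root: (* 3 168) = 504
Result: 504


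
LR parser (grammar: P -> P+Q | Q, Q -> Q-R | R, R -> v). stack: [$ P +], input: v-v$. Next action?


no handle ('P+' is not any RHS); shift 'v'
Action: shift


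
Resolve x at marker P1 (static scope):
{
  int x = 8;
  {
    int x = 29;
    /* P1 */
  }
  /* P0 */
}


x declared in the same block as P1
x = 29


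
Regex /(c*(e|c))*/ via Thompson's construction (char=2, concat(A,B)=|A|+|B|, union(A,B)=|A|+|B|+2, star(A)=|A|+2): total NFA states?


Syntax tree has 3 char leaf(s), 1 union(s), 2 star(s)
chars contribute 3×2 = 6; each union adds +2; each star adds +2
Total: 6 + 2 + 4 = 12 states


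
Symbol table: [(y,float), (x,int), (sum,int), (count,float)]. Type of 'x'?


Lookup 'x' → type int


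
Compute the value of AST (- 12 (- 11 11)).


Evaluate inner: (- 11 11) = 0
Evaluate root: (- 12 0) = 12
Result: 12


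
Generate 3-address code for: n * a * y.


Break into single-operator statements:
t1 = n * a
t2 = t1 * y
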